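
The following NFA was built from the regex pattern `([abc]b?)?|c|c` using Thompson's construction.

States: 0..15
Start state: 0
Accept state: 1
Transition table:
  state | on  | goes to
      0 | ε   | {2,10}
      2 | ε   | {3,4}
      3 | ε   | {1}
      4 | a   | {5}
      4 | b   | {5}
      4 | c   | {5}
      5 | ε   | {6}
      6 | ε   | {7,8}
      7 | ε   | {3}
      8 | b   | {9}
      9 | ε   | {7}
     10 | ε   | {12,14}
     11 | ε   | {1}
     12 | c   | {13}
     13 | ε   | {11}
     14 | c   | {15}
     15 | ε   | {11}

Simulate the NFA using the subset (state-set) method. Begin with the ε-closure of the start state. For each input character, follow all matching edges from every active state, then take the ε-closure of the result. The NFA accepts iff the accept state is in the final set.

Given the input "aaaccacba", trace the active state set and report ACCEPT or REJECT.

initial (ε-close {0}): {0,1,2,3,4,10,12,14}
'a' @ 1: {1,3,5,6,7,8}  (accept∈set)
'a' @ 2: {}  — no active states
rest 'accacba' ignored (set empty)
end set {} — state 1 not in

Answer: REJECT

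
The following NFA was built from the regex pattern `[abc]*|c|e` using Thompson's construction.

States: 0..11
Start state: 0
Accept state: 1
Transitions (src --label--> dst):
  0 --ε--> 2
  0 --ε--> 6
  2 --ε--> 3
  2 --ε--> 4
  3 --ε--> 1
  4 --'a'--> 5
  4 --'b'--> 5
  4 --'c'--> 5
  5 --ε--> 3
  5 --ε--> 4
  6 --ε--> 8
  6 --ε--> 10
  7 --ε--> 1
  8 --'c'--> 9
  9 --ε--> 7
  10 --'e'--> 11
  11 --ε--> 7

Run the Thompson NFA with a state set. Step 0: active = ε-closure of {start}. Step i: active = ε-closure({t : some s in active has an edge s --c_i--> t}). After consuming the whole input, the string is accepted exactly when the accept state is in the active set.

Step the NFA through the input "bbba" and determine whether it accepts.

Answer: ACCEPT

Steps:
start: ε-closure({0}) = {0,1,2,3,4,6,8,10}
'b' @ 1: {1,3,4,5}  [accepting]
'b' @ 2: {1,3,4,5}  [accepting]
'b' @ 3: {1,3,4,5}  [accepting]
'a' @ 4: {1,3,4,5}  [accepting]
end set {1,3,4,5} — state 1 in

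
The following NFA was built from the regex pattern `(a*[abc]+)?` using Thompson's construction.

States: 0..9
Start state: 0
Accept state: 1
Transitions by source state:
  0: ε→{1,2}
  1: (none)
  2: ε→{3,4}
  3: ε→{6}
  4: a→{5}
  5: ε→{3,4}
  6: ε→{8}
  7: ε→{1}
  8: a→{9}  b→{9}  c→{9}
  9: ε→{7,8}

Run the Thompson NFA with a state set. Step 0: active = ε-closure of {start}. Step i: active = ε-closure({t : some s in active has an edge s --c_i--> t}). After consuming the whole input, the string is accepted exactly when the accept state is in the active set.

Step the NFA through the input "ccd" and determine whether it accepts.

Answer: REJECT

Trace:
S₀ = ε-closure({0}) = {0,1,2,3,4,6,8}
'c' @ 1: {1,7,8,9}  ✓accept
'c' @ 2: {1,7,8,9}  ✓accept
'd' @ 3: {}  — dead — no transitions
final: {}; accept 1 not in set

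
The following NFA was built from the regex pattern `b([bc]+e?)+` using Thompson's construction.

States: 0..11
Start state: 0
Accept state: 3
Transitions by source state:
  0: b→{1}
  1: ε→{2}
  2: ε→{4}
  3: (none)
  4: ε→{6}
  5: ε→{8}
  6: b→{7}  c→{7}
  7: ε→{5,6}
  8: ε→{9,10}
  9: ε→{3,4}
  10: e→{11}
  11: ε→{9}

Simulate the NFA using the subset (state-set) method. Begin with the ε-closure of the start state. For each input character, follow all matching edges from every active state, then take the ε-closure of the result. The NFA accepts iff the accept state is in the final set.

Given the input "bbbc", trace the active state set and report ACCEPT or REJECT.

initial (ε-close {0}): {0}
'b' @ 1: {1,2,4,6}
'b' @ 2: {3,4,5,6,7,8,9,10}  ✓accept
'b' @ 3: {3,4,5,6,7,8,9,10}  ✓accept
'c' @ 4: {3,4,5,6,7,8,9,10}  ✓accept
end set {3,4,5,6,7,8,9,10} — state 3 in

Answer: ACCEPT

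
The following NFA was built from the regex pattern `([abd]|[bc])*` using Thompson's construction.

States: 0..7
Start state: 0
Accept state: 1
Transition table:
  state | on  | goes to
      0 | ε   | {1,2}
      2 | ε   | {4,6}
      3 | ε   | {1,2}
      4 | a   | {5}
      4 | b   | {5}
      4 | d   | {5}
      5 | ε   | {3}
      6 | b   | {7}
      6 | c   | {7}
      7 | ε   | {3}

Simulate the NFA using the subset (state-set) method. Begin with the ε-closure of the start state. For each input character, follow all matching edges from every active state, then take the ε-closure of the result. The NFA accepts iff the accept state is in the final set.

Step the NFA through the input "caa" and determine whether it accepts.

initial (ε-close {0}): {0,1,2,4,6}
'c' @ 1: {1,2,3,4,6,7}  ✓accept
'a' @ 2: {1,2,3,4,5,6}  ✓accept
'a' @ 3: {1,2,3,4,5,6}  ✓accept
after full input: {1,2,3,4,5,6}  (accept=1 in)

Answer: ACCEPT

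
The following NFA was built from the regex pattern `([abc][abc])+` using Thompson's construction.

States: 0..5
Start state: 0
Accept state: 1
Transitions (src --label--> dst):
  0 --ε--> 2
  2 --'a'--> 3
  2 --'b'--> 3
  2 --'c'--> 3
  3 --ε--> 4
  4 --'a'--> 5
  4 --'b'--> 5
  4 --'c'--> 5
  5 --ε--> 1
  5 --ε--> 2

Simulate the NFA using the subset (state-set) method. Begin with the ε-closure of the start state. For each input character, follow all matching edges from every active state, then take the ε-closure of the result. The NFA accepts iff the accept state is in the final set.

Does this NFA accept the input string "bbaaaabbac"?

initial (ε-close {0}): {0,2}
'b' @ 1: {3,4}
'b' @ 2: {1,2,5}  [accepting]
'a' @ 3: {3,4}
'a' @ 4: {1,2,5}  [accepting]
'a' @ 5: {3,4}
'a' @ 6: {1,2,5}  [accepting]
'b' @ 7: {3,4}
'b' @ 8: {1,2,5}  [accepting]
'a' @ 9: {3,4}
'c' @ 10: {1,2,5}  [accepting]
end set {1,2,5} — state 1 in

Answer: ACCEPT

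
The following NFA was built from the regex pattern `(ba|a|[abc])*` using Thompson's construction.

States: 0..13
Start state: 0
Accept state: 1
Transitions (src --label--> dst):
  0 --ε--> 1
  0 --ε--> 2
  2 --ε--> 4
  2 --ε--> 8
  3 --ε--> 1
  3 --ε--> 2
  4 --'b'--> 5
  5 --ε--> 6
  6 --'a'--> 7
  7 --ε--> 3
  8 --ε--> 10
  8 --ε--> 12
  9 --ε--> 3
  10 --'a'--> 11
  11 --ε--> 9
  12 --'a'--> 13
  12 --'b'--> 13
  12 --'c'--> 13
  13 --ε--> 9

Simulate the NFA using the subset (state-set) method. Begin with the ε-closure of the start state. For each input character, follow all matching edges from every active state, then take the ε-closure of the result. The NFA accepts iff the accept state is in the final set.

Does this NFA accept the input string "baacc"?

Answer: ACCEPT

Derivation:
S₀ = ε-closure({0}) = {0,1,2,4,8,10,12}
'b' @ 1: {1,2,3,4,5,6,8,9,10,12,13}  (accept∈set)
'a' @ 2: {1,2,3,4,7,8,9,10,11,12,13}  (accept∈set)
'a' @ 3: {1,2,3,4,8,9,10,11,12,13}  (accept∈set)
'c' @ 4: {1,2,3,4,8,9,10,12,13}  (accept∈set)
'c' @ 5: {1,2,3,4,8,9,10,12,13}  (accept∈set)
final: {1,2,3,4,8,9,10,12,13}; accept 1 in set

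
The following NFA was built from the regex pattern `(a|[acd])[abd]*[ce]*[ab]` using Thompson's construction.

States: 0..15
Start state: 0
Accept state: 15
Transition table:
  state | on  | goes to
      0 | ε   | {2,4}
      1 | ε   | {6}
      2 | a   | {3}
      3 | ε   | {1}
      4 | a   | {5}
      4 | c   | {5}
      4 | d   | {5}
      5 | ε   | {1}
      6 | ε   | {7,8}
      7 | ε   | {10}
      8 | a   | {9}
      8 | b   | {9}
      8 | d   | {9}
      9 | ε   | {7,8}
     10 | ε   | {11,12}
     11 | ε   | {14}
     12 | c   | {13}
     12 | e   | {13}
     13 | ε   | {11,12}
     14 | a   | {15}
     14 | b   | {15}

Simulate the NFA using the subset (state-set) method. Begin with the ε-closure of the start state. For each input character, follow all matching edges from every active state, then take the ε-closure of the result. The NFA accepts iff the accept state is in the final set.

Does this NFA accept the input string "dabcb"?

S₀ = ε-closure({0}) = {0,2,4}
'd' @ 1: {1,5,6,7,8,10,11,12,14}
'a' @ 2: {7,8,9,10,11,12,14,15}  (accept∈set)
'b' @ 3: {7,8,9,10,11,12,14,15}  (accept∈set)
'c' @ 4: {11,12,13,14}
'b' @ 5: {15}  (accept∈set)
after full input: {15}  (accept=15 in)

Answer: ACCEPT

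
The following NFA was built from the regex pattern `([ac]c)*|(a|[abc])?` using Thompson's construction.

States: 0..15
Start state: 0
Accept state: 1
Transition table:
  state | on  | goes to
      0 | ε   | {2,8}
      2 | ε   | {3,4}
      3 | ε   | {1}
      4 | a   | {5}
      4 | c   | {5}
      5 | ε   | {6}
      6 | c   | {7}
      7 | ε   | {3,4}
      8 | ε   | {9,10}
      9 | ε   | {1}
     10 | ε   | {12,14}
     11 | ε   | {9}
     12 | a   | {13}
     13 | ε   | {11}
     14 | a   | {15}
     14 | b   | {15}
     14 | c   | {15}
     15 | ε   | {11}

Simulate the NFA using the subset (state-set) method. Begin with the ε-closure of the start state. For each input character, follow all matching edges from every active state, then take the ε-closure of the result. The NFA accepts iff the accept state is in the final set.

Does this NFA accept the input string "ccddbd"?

Answer: REJECT

Steps:
initial (ε-close {0}): {0,1,2,3,4,8,9,10,12,14}
'c' @ 1: {1,5,6,9,11,15}  (accept∈set)
'c' @ 2: {1,3,4,7}  (accept∈set)
'd' @ 3: {}  — no active states
rest 'dbd' ignored (set empty)
end set {} — state 1 not in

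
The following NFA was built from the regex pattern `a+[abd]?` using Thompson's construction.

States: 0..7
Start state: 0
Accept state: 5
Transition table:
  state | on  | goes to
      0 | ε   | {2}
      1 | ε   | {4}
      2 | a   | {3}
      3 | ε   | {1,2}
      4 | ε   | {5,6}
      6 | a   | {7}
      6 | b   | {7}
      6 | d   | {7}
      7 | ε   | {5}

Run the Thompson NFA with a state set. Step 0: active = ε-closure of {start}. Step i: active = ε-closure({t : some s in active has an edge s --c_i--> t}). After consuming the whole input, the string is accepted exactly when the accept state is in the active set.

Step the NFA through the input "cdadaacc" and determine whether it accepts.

start: ε-closure({0}) = {0,2}
'c' @ 1: {}  — dead — no transitions
rest 'dadaacc' ignored (set empty)
final: {}; accept 5 not in set

Answer: REJECT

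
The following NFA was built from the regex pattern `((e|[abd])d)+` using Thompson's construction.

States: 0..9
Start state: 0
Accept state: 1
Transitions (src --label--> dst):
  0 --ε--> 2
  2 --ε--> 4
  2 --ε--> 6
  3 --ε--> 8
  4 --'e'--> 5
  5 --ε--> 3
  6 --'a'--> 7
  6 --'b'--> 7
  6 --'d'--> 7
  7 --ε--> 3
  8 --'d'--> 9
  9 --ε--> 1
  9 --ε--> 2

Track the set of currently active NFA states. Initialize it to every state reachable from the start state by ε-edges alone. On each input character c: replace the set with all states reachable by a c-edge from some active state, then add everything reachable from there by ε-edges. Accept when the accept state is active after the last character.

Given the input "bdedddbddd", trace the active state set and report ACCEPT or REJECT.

initial (ε-close {0}): {0,2,4,6}
'b' @ 1: {3,7,8}
'd' @ 2: {1,2,4,6,9}  (accept∈set)
'e' @ 3: {3,5,8}
'd' @ 4: {1,2,4,6,9}  (accept∈set)
'd' @ 5: {3,7,8}
'd' @ 6: {1,2,4,6,9}  (accept∈set)
'b' @ 7: {3,7,8}
'd' @ 8: {1,2,4,6,9}  (accept∈set)
'd' @ 9: {3,7,8}
'd' @ 10: {1,2,4,6,9}  (accept∈set)
after full input: {1,2,4,6,9}  (accept=1 in)

Answer: ACCEPT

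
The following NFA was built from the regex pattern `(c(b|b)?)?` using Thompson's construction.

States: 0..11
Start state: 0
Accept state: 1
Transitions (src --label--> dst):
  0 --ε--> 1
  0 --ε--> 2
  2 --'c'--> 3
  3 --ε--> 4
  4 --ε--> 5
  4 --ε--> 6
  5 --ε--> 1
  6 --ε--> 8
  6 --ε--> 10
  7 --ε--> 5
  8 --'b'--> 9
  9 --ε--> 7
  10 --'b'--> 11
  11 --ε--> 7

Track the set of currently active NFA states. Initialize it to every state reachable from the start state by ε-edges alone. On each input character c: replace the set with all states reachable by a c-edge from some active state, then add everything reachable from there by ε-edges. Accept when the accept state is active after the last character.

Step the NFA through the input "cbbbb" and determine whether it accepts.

S₀ = ε-closure({0}) = {0,1,2}
'c' @ 1: {1,3,4,5,6,8,10}  ✓accept
'b' @ 2: {1,5,7,9,11}  ✓accept
'b' @ 3: {}  — dead — no transitions
rest 'bb' ignored (set empty)
end set {} — state 1 not in

Answer: REJECT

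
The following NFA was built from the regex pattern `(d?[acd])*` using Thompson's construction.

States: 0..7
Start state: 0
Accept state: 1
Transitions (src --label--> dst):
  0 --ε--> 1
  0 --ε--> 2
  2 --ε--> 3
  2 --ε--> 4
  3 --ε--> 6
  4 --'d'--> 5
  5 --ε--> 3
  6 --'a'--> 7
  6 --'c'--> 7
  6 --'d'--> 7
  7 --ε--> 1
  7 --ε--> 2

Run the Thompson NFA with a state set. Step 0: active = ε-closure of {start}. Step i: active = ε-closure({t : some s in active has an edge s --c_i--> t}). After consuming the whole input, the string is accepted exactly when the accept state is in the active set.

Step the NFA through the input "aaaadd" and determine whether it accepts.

initial (ε-close {0}): {0,1,2,3,4,6}
'a' @ 1: {1,2,3,4,6,7}  ✓accept
'a' @ 2: {1,2,3,4,6,7}  ✓accept
'a' @ 3: {1,2,3,4,6,7}  ✓accept
'a' @ 4: {1,2,3,4,6,7}  ✓accept
'd' @ 5: {1,2,3,4,5,6,7}  ✓accept
'd' @ 6: {1,2,3,4,5,6,7}  ✓accept
final: {1,2,3,4,5,6,7}; accept 1 in set

Answer: ACCEPT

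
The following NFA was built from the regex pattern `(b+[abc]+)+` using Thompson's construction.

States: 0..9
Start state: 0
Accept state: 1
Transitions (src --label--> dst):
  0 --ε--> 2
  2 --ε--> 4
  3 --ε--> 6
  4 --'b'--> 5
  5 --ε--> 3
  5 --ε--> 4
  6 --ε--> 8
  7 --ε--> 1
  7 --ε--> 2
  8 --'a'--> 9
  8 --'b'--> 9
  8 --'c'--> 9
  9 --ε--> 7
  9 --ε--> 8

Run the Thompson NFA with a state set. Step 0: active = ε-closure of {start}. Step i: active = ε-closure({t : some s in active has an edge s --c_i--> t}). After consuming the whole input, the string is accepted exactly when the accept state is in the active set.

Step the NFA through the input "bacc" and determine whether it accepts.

initial (ε-close {0}): {0,2,4}
'b' @ 1: {3,4,5,6,8}
'a' @ 2: {1,2,4,7,8,9}  ✓accept
'c' @ 3: {1,2,4,7,8,9}  ✓accept
'c' @ 4: {1,2,4,7,8,9}  ✓accept
final: {1,2,4,7,8,9}; accept 1 in set

Answer: ACCEPT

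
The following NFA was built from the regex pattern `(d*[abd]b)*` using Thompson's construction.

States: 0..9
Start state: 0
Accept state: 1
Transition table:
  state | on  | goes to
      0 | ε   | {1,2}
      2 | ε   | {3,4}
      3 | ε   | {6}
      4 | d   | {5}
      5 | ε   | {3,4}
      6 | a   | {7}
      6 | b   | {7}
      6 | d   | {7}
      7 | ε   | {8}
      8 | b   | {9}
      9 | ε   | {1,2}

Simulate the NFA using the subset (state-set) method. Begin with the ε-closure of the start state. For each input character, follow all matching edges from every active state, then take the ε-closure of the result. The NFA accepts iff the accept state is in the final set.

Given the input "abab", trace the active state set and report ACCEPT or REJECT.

S₀ = ε-closure({0}) = {0,1,2,3,4,6}
'a' @ 1: {7,8}
'b' @ 2: {1,2,3,4,6,9}  ✓accept
'a' @ 3: {7,8}
'b' @ 4: {1,2,3,4,6,9}  ✓accept
after full input: {1,2,3,4,6,9}  (accept=1 in)

Answer: ACCEPT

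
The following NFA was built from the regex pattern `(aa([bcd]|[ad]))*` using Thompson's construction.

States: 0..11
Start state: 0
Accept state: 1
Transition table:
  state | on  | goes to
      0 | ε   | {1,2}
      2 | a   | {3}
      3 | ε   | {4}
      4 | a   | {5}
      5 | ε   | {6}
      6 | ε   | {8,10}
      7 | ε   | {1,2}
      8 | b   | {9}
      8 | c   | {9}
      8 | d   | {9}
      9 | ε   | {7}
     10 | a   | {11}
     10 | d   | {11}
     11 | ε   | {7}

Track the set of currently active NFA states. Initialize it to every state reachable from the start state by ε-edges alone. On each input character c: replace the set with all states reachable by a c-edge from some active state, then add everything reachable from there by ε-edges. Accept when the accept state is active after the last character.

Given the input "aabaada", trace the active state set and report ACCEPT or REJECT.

S₀ = ε-closure({0}) = {0,1,2}
'a' @ 1: {3,4}
'a' @ 2: {5,6,8,10}
'b' @ 3: {1,2,7,9}  (accept∈set)
'a' @ 4: {3,4}
'a' @ 5: {5,6,8,10}
'd' @ 6: {1,2,7,9,11}  (accept∈set)
'a' @ 7: {3,4}
after full input: {3,4}  (accept=1 not in)

Answer: REJECT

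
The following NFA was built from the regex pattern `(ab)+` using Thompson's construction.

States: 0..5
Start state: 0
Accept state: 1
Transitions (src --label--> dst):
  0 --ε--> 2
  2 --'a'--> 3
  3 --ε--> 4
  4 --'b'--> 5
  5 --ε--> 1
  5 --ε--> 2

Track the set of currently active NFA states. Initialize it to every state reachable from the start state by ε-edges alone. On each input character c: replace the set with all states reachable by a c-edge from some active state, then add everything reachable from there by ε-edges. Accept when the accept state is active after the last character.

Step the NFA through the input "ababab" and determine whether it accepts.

Answer: ACCEPT

Trace:
start: ε-closure({0}) = {0,2}
'a' @ 1: {3,4}
'b' @ 2: {1,2,5}  ✓accept
'a' @ 3: {3,4}
'b' @ 4: {1,2,5}  ✓accept
'a' @ 5: {3,4}
'b' @ 6: {1,2,5}  ✓accept
after full input: {1,2,5}  (accept=1 in)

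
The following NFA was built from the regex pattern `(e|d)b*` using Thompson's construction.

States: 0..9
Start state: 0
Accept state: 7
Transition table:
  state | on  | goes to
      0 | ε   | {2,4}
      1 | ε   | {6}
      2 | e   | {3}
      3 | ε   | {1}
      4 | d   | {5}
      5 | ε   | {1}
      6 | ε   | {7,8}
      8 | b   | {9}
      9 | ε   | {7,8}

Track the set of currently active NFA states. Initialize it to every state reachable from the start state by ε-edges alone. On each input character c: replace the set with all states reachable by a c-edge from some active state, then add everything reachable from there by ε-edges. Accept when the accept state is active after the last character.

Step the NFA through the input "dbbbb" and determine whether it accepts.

Answer: ACCEPT

Trace:
initial (ε-close {0}): {0,2,4}
'd' @ 1: {1,5,6,7,8}  (accept∈set)
'b' @ 2: {7,8,9}  (accept∈set)
'b' @ 3: {7,8,9}  (accept∈set)
'b' @ 4: {7,8,9}  (accept∈set)
'b' @ 5: {7,8,9}  (accept∈set)
end set {7,8,9} — state 7 in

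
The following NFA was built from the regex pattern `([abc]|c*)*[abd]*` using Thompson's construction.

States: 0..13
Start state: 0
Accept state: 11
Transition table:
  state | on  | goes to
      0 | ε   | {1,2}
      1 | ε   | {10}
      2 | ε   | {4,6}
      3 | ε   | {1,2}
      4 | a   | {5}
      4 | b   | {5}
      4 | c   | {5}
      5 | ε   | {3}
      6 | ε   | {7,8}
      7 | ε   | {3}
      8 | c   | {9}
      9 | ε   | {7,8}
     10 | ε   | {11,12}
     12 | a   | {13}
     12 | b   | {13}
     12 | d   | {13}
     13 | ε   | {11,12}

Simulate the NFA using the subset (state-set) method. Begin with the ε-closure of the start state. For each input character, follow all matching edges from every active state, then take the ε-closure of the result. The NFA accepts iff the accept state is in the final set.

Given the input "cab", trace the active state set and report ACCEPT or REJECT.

Answer: ACCEPT

Derivation:
initial (ε-close {0}): {0,1,2,3,4,6,7,8,10,11,12}
'c' @ 1: {1,2,3,4,5,6,7,8,9,10,11,12}  [accepting]
'a' @ 2: {1,2,3,4,5,6,7,8,10,11,12,13}  [accepting]
'b' @ 3: {1,2,3,4,5,6,7,8,10,11,12,13}  [accepting]
end set {1,2,3,4,5,6,7,8,10,11,12,13} — state 11 in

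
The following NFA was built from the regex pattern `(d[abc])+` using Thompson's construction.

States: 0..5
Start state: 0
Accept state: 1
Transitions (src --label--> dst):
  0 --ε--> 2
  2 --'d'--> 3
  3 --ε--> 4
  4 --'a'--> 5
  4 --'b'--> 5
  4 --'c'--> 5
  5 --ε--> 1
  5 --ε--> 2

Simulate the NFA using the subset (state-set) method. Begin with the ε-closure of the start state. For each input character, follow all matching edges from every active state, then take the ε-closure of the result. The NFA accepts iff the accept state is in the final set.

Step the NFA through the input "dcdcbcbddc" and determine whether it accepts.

Answer: REJECT

Derivation:
start: ε-closure({0}) = {0,2}
'd' @ 1: {3,4}
'c' @ 2: {1,2,5}  [accepting]
'd' @ 3: {3,4}
'c' @ 4: {1,2,5}  [accepting]
'b' @ 5: {}  — state set empty
rest 'cbddc' ignored (set empty)
end set {} — state 1 not in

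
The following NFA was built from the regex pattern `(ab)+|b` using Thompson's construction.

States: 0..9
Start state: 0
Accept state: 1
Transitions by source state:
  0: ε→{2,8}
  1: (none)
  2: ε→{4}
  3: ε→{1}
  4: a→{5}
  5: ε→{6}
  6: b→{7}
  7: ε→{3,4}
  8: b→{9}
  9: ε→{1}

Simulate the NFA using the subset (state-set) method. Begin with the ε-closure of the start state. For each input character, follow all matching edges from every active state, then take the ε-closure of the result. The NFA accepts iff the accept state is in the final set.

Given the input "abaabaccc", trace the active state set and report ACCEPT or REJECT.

initial (ε-close {0}): {0,2,4,8}
'a' @ 1: {5,6}
'b' @ 2: {1,3,4,7}  ✓accept
'a' @ 3: {5,6}
'a' @ 4: {}  — dead — no transitions
rest 'baccc' ignored (set empty)
final: {}; accept 1 not in set

Answer: REJECT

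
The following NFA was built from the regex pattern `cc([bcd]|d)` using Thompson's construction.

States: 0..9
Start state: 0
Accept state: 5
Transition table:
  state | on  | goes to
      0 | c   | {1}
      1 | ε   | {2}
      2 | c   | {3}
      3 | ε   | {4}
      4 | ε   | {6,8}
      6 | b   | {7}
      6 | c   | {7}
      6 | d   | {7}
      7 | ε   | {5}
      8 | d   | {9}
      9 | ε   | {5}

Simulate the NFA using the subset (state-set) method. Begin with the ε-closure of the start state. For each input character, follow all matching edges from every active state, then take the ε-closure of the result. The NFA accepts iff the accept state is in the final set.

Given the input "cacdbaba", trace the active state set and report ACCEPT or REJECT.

Answer: REJECT

Steps:
initial (ε-close {0}): {0}
'c' @ 1: {1,2}
'a' @ 2: {}  — dead — no transitions
rest 'cdbaba' ignored (set empty)
end set {} — state 5 not in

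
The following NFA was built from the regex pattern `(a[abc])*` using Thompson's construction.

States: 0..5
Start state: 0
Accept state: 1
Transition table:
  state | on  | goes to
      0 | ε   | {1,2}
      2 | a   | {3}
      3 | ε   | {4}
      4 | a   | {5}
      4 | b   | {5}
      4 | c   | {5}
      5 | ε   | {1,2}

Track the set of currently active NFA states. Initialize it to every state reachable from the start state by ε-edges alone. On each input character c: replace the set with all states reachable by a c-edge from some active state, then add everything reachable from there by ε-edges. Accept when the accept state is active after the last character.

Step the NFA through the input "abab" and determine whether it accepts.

S₀ = ε-closure({0}) = {0,1,2}
'a' @ 1: {3,4}
'b' @ 2: {1,2,5}  [accepting]
'a' @ 3: {3,4}
'b' @ 4: {1,2,5}  [accepting]
after full input: {1,2,5}  (accept=1 in)

Answer: ACCEPT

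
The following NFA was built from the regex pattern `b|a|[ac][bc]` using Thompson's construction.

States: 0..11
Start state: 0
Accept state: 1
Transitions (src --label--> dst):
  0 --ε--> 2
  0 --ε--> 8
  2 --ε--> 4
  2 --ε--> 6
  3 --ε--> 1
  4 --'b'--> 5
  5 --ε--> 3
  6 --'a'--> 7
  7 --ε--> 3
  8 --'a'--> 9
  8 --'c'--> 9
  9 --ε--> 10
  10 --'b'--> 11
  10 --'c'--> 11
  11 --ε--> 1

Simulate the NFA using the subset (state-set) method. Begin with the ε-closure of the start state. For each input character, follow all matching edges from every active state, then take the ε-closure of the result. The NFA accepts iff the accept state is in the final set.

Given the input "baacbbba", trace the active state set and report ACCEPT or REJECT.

Answer: REJECT

Steps:
S₀ = ε-closure({0}) = {0,2,4,6,8}
'b' @ 1: {1,3,5}  [accepting]
'a' @ 2: {}  — no active states
rest 'acbbba' ignored (set empty)
final: {}; accept 1 not in set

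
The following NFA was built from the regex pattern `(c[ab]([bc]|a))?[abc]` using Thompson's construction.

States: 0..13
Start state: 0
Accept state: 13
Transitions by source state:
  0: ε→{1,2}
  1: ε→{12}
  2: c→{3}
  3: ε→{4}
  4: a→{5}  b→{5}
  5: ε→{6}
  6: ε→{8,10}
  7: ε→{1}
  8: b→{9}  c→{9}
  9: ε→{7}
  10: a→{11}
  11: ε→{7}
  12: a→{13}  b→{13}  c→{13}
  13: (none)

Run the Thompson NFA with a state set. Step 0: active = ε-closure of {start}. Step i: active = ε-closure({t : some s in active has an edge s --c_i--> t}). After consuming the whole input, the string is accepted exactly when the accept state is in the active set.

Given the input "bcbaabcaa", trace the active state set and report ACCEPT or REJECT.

start: ε-closure({0}) = {0,1,2,12}
'b' @ 1: {13}  [accepting]
'c' @ 2: {}  — no active states
rest 'baabcaa' ignored (set empty)
end set {} — state 13 not in

Answer: REJECT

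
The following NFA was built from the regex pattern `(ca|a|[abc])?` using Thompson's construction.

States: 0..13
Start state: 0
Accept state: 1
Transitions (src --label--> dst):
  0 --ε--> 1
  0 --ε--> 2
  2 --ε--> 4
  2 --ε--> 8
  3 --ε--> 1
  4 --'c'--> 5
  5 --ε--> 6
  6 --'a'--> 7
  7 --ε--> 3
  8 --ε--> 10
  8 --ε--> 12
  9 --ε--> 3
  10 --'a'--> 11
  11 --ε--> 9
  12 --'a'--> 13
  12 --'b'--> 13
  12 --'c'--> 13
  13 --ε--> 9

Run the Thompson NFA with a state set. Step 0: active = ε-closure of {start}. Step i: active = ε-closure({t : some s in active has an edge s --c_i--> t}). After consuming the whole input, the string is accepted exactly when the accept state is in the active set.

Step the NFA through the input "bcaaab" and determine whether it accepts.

start: ε-closure({0}) = {0,1,2,4,8,10,12}
'b' @ 1: {1,3,9,13}  ✓accept
'c' @ 2: {}  — dead — no transitions
rest 'aaab' ignored (set empty)
after full input: {}  (accept=1 not in)

Answer: REJECT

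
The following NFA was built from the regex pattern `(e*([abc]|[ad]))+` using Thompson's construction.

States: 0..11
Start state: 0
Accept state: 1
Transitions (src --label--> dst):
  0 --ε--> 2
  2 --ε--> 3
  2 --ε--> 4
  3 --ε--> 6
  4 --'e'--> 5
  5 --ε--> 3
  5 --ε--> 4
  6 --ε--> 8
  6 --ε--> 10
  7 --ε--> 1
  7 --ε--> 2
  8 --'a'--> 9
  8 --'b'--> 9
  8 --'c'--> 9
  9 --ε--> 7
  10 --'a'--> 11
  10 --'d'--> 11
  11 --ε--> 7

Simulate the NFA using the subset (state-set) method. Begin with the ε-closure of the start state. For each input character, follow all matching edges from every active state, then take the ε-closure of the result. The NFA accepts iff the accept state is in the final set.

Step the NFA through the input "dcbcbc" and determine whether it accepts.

Answer: ACCEPT

Trace:
start: ε-closure({0}) = {0,2,3,4,6,8,10}
'd' @ 1: {1,2,3,4,6,7,8,10,11}  [accepting]
'c' @ 2: {1,2,3,4,6,7,8,9,10}  [accepting]
'b' @ 3: {1,2,3,4,6,7,8,9,10}  [accepting]
'c' @ 4: {1,2,3,4,6,7,8,9,10}  [accepting]
'b' @ 5: {1,2,3,4,6,7,8,9,10}  [accepting]
'c' @ 6: {1,2,3,4,6,7,8,9,10}  [accepting]
final: {1,2,3,4,6,7,8,9,10}; accept 1 in set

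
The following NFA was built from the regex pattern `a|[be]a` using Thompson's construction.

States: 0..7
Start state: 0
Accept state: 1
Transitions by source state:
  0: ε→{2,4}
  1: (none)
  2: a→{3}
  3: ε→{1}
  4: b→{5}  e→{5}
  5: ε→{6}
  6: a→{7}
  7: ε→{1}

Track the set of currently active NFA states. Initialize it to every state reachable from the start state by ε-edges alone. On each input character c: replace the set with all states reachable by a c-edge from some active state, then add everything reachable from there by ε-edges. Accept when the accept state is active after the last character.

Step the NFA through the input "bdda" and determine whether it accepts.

start: ε-closure({0}) = {0,2,4}
'b' @ 1: {5,6}
'd' @ 2: {}  — no active states
rest 'da' ignored (set empty)
after full input: {}  (accept=1 not in)

Answer: REJECT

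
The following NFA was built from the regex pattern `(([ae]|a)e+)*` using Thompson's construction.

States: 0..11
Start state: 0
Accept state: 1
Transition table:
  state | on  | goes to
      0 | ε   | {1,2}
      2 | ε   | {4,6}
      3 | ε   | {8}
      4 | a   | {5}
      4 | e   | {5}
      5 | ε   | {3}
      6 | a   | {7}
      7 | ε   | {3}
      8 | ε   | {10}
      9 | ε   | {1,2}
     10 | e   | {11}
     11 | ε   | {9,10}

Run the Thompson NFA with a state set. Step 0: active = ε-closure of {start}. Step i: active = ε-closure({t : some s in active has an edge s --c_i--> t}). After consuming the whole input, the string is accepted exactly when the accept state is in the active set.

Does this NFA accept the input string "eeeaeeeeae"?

Answer: ACCEPT

Derivation:
initial (ε-close {0}): {0,1,2,4,6}
'e' @ 1: {3,5,8,10}
'e' @ 2: {1,2,4,6,9,10,11}  (accept∈set)
'e' @ 3: {1,2,3,4,5,6,8,9,10,11}  (accept∈set)
'a' @ 4: {3,5,7,8,10}
'e' @ 5: {1,2,4,6,9,10,11}  (accept∈set)
'e' @ 6: {1,2,3,4,5,6,8,9,10,11}  (accept∈set)
'e' @ 7: {1,2,3,4,5,6,8,9,10,11}  (accept∈set)
'e' @ 8: {1,2,3,4,5,6,8,9,10,11}  (accept∈set)
'a' @ 9: {3,5,7,8,10}
'e' @ 10: {1,2,4,6,9,10,11}  (accept∈set)
final: {1,2,4,6,9,10,11}; accept 1 in set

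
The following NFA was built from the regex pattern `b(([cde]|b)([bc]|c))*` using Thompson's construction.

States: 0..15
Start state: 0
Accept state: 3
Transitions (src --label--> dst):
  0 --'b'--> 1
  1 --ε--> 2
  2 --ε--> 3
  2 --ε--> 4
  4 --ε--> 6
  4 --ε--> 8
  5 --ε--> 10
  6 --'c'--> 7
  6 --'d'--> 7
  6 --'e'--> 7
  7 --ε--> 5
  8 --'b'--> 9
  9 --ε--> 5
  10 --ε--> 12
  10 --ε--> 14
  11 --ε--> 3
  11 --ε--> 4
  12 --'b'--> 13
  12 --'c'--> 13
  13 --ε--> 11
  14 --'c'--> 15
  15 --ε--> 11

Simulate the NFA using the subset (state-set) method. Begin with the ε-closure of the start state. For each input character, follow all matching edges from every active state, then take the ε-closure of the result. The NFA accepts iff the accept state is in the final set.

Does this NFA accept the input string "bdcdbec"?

Answer: ACCEPT

Steps:
S₀ = ε-closure({0}) = {0}
'b' @ 1: {1,2,3,4,6,8}  (accept∈set)
'd' @ 2: {5,7,10,12,14}
'c' @ 3: {3,4,6,8,11,13,15}  (accept∈set)
'd' @ 4: {5,7,10,12,14}
'b' @ 5: {3,4,6,8,11,13}  (accept∈set)
'e' @ 6: {5,7,10,12,14}
'c' @ 7: {3,4,6,8,11,13,15}  (accept∈set)
final: {3,4,6,8,11,13,15}; accept 3 in set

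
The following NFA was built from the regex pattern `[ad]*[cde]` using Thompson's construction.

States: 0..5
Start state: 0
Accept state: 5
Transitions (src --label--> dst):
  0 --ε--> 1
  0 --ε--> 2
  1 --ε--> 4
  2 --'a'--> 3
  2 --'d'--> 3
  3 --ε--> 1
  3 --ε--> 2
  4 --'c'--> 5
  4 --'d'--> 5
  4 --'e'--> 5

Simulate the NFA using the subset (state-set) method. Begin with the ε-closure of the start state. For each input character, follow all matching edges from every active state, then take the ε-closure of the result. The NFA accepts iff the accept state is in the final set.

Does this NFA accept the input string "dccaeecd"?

S₀ = ε-closure({0}) = {0,1,2,4}
'd' @ 1: {1,2,3,4,5}  (accept∈set)
'c' @ 2: {5}  (accept∈set)
'c' @ 3: {}  — state set empty
rest 'aeecd' ignored (set empty)
end set {} — state 5 not in

Answer: REJECT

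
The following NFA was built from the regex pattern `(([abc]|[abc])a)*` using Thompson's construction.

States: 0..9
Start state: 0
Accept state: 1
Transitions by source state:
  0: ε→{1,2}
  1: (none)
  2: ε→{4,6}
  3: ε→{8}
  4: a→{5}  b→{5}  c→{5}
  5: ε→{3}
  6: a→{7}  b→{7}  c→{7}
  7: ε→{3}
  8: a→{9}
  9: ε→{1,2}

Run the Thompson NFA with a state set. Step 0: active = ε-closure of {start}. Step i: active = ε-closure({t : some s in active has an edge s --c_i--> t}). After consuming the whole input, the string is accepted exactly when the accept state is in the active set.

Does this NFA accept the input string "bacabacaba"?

S₀ = ε-closure({0}) = {0,1,2,4,6}
'b' @ 1: {3,5,7,8}
'a' @ 2: {1,2,4,6,9}  (accept∈set)
'c' @ 3: {3,5,7,8}
'a' @ 4: {1,2,4,6,9}  (accept∈set)
'b' @ 5: {3,5,7,8}
'a' @ 6: {1,2,4,6,9}  (accept∈set)
'c' @ 7: {3,5,7,8}
'a' @ 8: {1,2,4,6,9}  (accept∈set)
'b' @ 9: {3,5,7,8}
'a' @ 10: {1,2,4,6,9}  (accept∈set)
final: {1,2,4,6,9}; accept 1 in set

Answer: ACCEPT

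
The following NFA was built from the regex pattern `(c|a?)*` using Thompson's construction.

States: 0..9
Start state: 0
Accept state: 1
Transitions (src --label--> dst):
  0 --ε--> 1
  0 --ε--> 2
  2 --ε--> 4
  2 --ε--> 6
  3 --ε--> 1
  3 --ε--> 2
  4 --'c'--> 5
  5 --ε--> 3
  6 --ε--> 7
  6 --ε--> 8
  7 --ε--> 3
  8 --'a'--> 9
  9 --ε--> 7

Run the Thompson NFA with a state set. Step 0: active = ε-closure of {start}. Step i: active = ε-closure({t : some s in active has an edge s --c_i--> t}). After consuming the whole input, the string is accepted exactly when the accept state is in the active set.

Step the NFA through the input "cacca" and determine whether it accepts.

Answer: ACCEPT

Steps:
start: ε-closure({0}) = {0,1,2,3,4,6,7,8}
'c' @ 1: {1,2,3,4,5,6,7,8}  (accept∈set)
'a' @ 2: {1,2,3,4,6,7,8,9}  (accept∈set)
'c' @ 3: {1,2,3,4,5,6,7,8}  (accept∈set)
'c' @ 4: {1,2,3,4,5,6,7,8}  (accept∈set)
'a' @ 5: {1,2,3,4,6,7,8,9}  (accept∈set)
end set {1,2,3,4,6,7,8,9} — state 1 in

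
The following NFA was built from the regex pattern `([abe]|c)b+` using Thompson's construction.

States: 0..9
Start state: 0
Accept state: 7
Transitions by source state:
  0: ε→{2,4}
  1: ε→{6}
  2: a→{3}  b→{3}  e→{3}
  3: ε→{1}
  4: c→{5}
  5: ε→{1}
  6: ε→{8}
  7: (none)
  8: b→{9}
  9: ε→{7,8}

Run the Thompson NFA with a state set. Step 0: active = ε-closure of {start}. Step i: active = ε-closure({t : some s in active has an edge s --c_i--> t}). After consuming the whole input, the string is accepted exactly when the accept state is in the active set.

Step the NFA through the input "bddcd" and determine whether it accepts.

Answer: REJECT

Derivation:
start: ε-closure({0}) = {0,2,4}
'b' @ 1: {1,3,6,8}
'd' @ 2: {}  — dead — no transitions
rest 'dcd' ignored (set empty)
after full input: {}  (accept=7 not in)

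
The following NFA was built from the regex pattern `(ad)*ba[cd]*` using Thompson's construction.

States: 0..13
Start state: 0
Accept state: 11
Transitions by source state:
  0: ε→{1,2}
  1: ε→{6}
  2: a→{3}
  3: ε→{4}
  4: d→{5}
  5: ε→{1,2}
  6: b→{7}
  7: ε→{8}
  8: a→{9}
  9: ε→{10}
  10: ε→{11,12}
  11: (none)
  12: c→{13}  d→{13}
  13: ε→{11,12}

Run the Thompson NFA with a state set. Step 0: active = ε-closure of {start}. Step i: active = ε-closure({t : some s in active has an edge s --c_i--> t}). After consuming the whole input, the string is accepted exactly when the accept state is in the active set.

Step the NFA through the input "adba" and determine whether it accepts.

Answer: ACCEPT

Trace:
initial (ε-close {0}): {0,1,2,6}
'a' @ 1: {3,4}
'd' @ 2: {1,2,5,6}
'b' @ 3: {7,8}
'a' @ 4: {9,10,11,12}  [accepting]
final: {9,10,11,12}; accept 11 in set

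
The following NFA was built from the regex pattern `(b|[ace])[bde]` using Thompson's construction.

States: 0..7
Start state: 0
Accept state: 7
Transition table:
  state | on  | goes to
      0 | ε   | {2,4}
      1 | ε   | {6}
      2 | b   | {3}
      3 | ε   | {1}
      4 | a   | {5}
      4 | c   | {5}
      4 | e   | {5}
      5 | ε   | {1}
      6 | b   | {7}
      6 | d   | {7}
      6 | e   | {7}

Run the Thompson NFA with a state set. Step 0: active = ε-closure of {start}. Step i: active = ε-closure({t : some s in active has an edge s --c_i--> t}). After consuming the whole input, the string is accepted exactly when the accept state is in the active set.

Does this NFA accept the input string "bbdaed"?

start: ε-closure({0}) = {0,2,4}
'b' @ 1: {1,3,6}
'b' @ 2: {7}  ✓accept
'd' @ 3: {}  — dead — no transitions
rest 'aed' ignored (set empty)
final: {}; accept 7 not in set

Answer: REJECT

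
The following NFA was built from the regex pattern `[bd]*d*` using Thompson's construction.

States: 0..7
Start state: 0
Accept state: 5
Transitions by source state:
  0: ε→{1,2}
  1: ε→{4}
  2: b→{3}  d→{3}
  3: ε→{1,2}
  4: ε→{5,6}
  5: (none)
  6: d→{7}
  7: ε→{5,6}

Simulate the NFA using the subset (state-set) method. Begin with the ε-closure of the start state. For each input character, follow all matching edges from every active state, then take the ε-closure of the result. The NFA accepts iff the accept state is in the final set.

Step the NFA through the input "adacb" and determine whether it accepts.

start: ε-closure({0}) = {0,1,2,4,5,6}
'a' @ 1: {}  — state set empty
rest 'dacb' ignored (set empty)
final: {}; accept 5 not in set

Answer: REJECT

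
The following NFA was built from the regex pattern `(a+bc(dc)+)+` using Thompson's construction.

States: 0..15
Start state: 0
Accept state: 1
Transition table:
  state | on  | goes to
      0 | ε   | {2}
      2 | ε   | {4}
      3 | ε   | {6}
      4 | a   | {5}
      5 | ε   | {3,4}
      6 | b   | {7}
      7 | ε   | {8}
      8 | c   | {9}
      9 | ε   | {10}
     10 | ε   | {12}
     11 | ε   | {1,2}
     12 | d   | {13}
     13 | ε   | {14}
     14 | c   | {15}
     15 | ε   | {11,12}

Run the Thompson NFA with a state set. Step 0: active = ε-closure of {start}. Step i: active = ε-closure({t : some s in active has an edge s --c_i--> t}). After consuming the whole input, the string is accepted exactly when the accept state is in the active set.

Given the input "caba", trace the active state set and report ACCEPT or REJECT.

Answer: REJECT

Steps:
start: ε-closure({0}) = {0,2,4}
'c' @ 1: {}  — dead — no transitions
rest 'aba' ignored (set empty)
final: {}; accept 1 not in set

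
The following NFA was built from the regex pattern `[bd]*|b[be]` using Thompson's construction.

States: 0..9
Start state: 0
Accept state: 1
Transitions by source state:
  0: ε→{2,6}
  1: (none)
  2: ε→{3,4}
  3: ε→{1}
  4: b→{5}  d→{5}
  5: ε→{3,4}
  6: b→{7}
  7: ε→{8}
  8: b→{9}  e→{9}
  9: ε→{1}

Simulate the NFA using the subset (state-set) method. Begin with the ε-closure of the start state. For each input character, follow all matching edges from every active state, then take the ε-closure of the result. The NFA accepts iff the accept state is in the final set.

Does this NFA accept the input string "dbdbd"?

Answer: ACCEPT

Steps:
initial (ε-close {0}): {0,1,2,3,4,6}
'd' @ 1: {1,3,4,5}  ✓accept
'b' @ 2: {1,3,4,5}  ✓accept
'd' @ 3: {1,3,4,5}  ✓accept
'b' @ 4: {1,3,4,5}  ✓accept
'd' @ 5: {1,3,4,5}  ✓accept
final: {1,3,4,5}; accept 1 in set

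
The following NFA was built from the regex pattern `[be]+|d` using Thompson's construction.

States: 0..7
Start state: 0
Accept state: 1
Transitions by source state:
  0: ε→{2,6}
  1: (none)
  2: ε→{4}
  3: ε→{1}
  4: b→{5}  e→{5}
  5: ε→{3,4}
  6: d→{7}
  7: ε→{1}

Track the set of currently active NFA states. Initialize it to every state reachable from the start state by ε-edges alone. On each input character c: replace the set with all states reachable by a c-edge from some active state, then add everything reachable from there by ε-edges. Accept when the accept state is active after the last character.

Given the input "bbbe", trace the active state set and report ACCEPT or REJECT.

Answer: ACCEPT

Derivation:
S₀ = ε-closure({0}) = {0,2,4,6}
'b' @ 1: {1,3,4,5}  (accept∈set)
'b' @ 2: {1,3,4,5}  (accept∈set)
'b' @ 3: {1,3,4,5}  (accept∈set)
'e' @ 4: {1,3,4,5}  (accept∈set)
final: {1,3,4,5}; accept 1 in set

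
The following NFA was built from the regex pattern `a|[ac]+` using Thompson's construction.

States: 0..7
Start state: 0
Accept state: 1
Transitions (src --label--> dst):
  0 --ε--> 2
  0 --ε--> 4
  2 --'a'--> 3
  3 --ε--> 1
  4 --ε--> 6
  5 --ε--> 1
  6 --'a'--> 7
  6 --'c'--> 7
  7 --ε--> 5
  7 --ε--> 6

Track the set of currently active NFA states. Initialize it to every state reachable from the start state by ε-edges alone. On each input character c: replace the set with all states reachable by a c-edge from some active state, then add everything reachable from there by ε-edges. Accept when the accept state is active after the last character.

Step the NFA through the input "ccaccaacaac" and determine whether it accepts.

S₀ = ε-closure({0}) = {0,2,4,6}
'c' @ 1: {1,5,6,7}  ✓accept
'c' @ 2: {1,5,6,7}  ✓accept
'a' @ 3: {1,5,6,7}  ✓accept
'c' @ 4: {1,5,6,7}  ✓accept
'c' @ 5: {1,5,6,7}  ✓accept
'a' @ 6: {1,5,6,7}  ✓accept
'a' @ 7: {1,5,6,7}  ✓accept
'c' @ 8: {1,5,6,7}  ✓accept
'a' @ 9: {1,5,6,7}  ✓accept
'a' @ 10: {1,5,6,7}  ✓accept
'c' @ 11: {1,5,6,7}  ✓accept
final: {1,5,6,7}; accept 1 in set

Answer: ACCEPT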